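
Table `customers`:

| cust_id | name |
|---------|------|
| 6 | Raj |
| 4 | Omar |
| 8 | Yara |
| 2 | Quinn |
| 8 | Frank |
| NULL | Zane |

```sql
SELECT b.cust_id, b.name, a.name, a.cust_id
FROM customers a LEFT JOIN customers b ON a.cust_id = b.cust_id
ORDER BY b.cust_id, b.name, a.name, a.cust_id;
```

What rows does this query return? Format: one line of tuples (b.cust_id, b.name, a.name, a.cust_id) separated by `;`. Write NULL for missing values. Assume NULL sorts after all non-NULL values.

LEFT JOIN keeps every row from `customers a`; unmatched rows get NULL for `customers b`'s columns.
Matching on a.cust_id = b.cust_id. A NULL in a compared column never satisfies the condition.
- a[0] cust_id=6 → 1 match(es) in b → 1 row(s).
- a[1] cust_id=4 → 1 match(es) in b → 1 row(s).
- a[2] cust_id=8 → 2 match(es) in b → 2 row(s).
- a[3] cust_id=2 → 1 match(es) in b → 1 row(s).
- a[4] cust_id=8 → 2 match(es) in b → 2 row(s).
- a[5] cust_id=NULL → no match; kept with NULLs on the b side.
After projecting and ordering:
b.cust_id | b.name | a.name | a.cust_id
2 | Quinn | Quinn | 2
4 | Omar | Omar | 4
6 | Raj | Raj | 6
8 | Frank | Frank | 8
8 | Frank | Yara | 8
8 | Yara | Frank | 8
8 | Yara | Yara | 8
NULL | NULL | Zane | NULL

(2, Quinn, Quinn, 2); (4, Omar, Omar, 4); (6, Raj, Raj, 6); (8, Frank, Frank, 8); (8, Frank, Yara, 8); (8, Yara, Frank, 8); (8, Yara, Yara, 8); (NULL, NULL, Zane, NULL)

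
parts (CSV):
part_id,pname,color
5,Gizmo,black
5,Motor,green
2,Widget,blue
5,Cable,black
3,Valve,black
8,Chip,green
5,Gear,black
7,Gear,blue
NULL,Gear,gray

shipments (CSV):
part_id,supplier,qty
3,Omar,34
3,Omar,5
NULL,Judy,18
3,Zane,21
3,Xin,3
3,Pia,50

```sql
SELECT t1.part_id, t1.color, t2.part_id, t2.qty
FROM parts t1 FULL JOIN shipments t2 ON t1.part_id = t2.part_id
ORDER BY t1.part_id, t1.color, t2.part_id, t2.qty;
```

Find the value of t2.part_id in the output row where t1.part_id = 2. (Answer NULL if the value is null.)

NULL

FULL OUTER JOIN keeps every row from both sides; unmatched rows get NULL for the other side's columns.
Matching on t1.part_id = t2.part_id. A NULL in a compared column never satisfies the condition.
Matched pairs: 5; unmatched t1 rows kept: 8; unmatched t2 rows kept: 1.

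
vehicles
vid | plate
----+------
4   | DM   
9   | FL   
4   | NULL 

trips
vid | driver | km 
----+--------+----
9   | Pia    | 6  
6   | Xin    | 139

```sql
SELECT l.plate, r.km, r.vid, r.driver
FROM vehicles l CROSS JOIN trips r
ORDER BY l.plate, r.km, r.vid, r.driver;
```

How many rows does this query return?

CROSS JOIN pairs every row of `vehicles` with every row of `trips`: 3 × 2 = 6 rows.

6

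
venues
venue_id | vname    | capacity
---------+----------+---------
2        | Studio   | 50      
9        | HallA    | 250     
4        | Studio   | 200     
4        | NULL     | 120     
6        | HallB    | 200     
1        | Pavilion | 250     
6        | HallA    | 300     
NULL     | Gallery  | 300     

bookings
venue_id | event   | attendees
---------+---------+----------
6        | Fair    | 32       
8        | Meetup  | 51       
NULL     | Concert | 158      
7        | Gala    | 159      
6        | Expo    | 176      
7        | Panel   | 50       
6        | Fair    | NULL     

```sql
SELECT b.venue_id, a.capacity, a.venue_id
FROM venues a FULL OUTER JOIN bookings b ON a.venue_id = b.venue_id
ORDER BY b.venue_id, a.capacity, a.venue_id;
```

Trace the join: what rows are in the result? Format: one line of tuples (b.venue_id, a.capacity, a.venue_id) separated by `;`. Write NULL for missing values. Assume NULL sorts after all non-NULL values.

(6, 200, 6); (6, 200, 6); (6, 200, 6); (6, 300, 6); (6, 300, 6); (6, 300, 6); (7, NULL, NULL); (7, NULL, NULL); (8, NULL, NULL); (NULL, 50, 2); (NULL, 120, 4); (NULL, 200, 4); (NULL, 250, 1); (NULL, 250, 9); (NULL, 300, NULL); (NULL, NULL, NULL)

FULL OUTER JOIN keeps every row from both sides; unmatched rows get NULL for the other side's columns.
Matching on a.venue_id = b.venue_id. A NULL in a compared column never satisfies the condition.
- venue_id=2: no b row matches, row kept with b columns NULL.
- venue_id=9: no b row matches, row kept with b columns NULL.
- venue_id=4: no b row matches, row kept with b columns NULL.
- venue_id=4: no b row matches, row kept with b columns NULL.
- venue_id=6: 3 matching b row(s), so 3 row(s) emitted.
- venue_id=1: no b row matches, row kept with b columns NULL.
- venue_id=6: 3 matching b row(s), so 3 row(s) emitted.
- venue_id=NULL: no b row matches, row kept with b columns NULL.
- plus 4 unmatched b row(s), each kept with NULL a columns.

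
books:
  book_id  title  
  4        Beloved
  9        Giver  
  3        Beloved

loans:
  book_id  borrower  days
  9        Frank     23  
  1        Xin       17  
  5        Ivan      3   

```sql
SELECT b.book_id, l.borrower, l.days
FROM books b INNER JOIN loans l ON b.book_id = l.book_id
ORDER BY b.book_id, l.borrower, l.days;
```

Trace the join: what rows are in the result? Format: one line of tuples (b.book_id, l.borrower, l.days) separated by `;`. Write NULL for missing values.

(9, Frank, 23)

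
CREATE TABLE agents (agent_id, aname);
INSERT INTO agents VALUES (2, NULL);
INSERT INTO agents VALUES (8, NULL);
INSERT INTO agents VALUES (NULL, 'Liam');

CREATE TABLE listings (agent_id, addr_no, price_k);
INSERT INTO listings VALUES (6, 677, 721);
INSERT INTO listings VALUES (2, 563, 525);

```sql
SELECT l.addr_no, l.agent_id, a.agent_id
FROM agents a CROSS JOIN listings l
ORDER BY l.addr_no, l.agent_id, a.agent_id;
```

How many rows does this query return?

6

CROSS JOIN pairs every row of `agents` with every row of `listings`: 3 × 2 = 6 rows.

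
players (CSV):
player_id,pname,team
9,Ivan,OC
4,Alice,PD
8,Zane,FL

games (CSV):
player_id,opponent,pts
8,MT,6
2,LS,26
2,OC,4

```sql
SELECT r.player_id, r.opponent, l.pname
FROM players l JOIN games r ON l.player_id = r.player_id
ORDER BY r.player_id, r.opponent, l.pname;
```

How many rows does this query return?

1

INNER JOIN keeps only pairs where the ON condition holds.
Matching on l.player_id = r.player_id.
- l row (player_id=9): no match → dropped.
- l row (player_id=4): no match → dropped.
- l row (player_id=8): matches 1 r row(s) → 1 output row(s).
Total: 1 rows.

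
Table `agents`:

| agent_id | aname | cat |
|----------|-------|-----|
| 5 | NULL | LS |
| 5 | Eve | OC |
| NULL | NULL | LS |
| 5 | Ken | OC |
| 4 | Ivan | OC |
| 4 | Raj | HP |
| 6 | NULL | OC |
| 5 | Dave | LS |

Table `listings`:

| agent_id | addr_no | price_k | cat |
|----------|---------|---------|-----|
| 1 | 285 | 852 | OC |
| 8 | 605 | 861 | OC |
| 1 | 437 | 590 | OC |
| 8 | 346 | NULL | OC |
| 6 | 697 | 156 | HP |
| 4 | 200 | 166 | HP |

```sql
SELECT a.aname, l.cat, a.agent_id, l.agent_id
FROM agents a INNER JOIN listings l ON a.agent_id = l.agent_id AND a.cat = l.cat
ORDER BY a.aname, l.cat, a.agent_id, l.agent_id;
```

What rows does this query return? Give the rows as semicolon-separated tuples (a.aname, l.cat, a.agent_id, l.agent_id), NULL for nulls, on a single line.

INNER JOIN keeps only pairs where the ON condition holds.
Matching on a.agent_id = l.agent_id AND a.cat = l.cat. A NULL in a compared column never satisfies the condition.
Matched pairs: 1.

(Raj, HP, 4, 4)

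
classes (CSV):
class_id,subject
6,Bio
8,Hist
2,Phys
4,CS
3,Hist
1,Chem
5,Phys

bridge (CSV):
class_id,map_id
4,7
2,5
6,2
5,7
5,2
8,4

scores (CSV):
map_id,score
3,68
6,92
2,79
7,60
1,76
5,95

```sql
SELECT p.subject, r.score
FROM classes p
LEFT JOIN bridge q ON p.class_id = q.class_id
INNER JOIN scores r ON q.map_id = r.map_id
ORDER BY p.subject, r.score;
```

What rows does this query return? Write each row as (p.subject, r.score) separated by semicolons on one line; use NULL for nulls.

Joins associate left-to-right: classes LEFT JOIN bridge on class_id gives 8 intermediate row(s).
Then INNER JOIN `scores r` on map_id: keep only rows whose q.map_id appears in r.

(Bio, 79); (CS, 60); (Phys, 60); (Phys, 79); (Phys, 95)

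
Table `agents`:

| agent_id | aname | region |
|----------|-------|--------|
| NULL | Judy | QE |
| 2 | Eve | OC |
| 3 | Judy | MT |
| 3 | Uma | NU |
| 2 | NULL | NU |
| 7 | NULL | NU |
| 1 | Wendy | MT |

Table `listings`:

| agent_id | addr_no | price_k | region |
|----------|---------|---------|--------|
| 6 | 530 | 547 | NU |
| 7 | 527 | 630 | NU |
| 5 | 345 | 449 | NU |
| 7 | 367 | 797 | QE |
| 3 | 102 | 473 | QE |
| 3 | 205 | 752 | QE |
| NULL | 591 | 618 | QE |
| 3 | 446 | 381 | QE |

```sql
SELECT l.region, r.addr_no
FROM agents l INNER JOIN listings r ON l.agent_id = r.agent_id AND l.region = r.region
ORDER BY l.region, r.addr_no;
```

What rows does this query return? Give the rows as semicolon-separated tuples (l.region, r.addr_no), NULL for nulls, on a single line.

(NU, 527)

INNER JOIN keeps only pairs where the ON condition holds.
Matching on l.agent_id = r.agent_id AND l.region = r.region. A NULL in a compared column never satisfies the condition.
- l row (agent_id=NULL, region=QE): no match → dropped.
- l row (agent_id=2, region=OC): no match → dropped.
- l row (agent_id=3, region=MT): no match → dropped.
- l row (agent_id=3, region=NU): no match → dropped.
- l row (agent_id=2, region=NU): no match → dropped.
- l row (agent_id=7, region=NU): matches 1 r row(s) → 1 output row(s).
- l row (agent_id=1, region=MT): no match → dropped.
After projecting and ordering:
l.region | r.addr_no
NU | 527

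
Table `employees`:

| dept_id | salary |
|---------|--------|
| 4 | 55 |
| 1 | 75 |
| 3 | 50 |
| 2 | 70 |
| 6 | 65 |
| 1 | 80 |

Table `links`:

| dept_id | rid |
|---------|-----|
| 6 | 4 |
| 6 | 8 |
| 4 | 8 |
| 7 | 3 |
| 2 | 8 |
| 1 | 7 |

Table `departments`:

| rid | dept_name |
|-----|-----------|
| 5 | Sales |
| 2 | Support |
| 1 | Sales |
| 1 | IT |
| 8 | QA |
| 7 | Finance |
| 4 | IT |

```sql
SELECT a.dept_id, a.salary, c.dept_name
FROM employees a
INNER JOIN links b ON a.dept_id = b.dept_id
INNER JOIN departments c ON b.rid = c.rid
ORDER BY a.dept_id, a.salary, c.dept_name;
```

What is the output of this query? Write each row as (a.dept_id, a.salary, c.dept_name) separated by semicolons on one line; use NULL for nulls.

(1, 75, Finance); (1, 80, Finance); (2, 70, QA); (4, 55, QA); (6, 65, IT); (6, 65, QA)

Step 1 — a INNER JOIN b on dept_id → 6 row(s).
Then INNER JOIN `departments c` on rid: keep only rows whose b.rid appears in c.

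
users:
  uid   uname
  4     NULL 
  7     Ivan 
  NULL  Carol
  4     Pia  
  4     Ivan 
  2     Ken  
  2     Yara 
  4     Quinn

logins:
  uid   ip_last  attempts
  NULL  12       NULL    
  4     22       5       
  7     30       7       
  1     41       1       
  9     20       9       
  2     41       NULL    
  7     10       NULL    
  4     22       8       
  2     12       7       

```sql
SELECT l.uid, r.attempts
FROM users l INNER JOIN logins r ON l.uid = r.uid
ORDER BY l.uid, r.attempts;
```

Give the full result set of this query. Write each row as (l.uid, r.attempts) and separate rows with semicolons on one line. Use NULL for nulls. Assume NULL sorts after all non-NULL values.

INNER JOIN keeps only pairs where the ON condition holds.
Matching on l.uid = r.uid. A NULL in a compared column never satisfies the condition.
- uid=4: 2 matching r row(s), so 2 row(s) emitted.
- uid=7: 2 matching r row(s), so 2 row(s) emitted.
- uid=NULL: no matching r row, dropped.
- uid=4: 2 matching r row(s), so 2 row(s) emitted.
- uid=4: 2 matching r row(s), so 2 row(s) emitted.
- uid=2: 2 matching r row(s), so 2 row(s) emitted.
- uid=2: 2 matching r row(s), so 2 row(s) emitted.
- uid=4: 2 matching r row(s), so 2 row(s) emitted.

(2, 7); (2, 7); (2, NULL); (2, NULL); (4, 5); (4, 5); (4, 5); (4, 5); (4, 8); (4, 8); (4, 8); (4, 8); (7, 7); (7, NULL)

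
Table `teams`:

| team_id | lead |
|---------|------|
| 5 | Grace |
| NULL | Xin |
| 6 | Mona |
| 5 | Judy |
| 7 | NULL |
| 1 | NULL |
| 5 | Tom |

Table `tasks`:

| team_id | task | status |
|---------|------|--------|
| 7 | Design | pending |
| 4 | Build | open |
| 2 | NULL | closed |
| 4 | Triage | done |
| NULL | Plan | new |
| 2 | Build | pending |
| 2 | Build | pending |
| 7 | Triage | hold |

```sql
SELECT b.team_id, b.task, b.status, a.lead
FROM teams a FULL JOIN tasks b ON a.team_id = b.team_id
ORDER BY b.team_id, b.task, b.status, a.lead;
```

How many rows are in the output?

14

FULL OUTER JOIN keeps every row from both sides; unmatched rows get NULL for the other side's columns.
Matching on a.team_id = b.team_id. A NULL in a compared column never satisfies the condition.
Matched pairs: 2; unmatched a rows kept: 6; unmatched b rows kept: 6.
Total: 2 matched + 12 padded = 14 rows.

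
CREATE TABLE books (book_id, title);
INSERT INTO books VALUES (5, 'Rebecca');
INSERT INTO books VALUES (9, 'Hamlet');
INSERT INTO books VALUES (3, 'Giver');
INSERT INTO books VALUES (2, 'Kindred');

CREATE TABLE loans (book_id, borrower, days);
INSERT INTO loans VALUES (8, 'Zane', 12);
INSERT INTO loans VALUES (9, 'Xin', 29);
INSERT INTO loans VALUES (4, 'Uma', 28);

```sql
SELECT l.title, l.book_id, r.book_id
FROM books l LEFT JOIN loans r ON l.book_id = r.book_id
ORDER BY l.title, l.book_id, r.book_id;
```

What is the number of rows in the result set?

LEFT JOIN keeps every row from `books`; unmatched rows get NULL for `loans`'s columns.
Matching on l.book_id = r.book_id.
- l[0] book_id=5 → no match; kept with NULLs on the r side.
- l[1] book_id=9 → 1 match(es) in r → 1 row(s).
- l[2] book_id=3 → no match; kept with NULLs on the r side.
- l[3] book_id=2 → no match; kept with NULLs on the r side.
Total: 1 matched + 3 padded = 4 rows.

4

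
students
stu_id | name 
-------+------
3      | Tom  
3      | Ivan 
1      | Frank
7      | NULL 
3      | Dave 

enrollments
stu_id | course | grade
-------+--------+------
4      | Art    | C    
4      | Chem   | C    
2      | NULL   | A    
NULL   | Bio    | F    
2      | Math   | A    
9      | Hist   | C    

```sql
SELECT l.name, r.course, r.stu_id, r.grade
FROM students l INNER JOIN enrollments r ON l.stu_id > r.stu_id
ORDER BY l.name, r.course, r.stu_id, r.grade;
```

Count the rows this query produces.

INNER JOIN keeps only pairs where the ON condition holds.
Matching on l.stu_id > r.stu_id. A NULL in a compared column never satisfies the condition.
- stu_id=3: 2 matching r row(s), so 2 row(s) emitted.
- stu_id=3: 2 matching r row(s), so 2 row(s) emitted.
- stu_id=1: no matching r row, dropped.
- stu_id=7: 4 matching r row(s), so 4 row(s) emitted.
- stu_id=3: 2 matching r row(s), so 2 row(s) emitted.
Total: 10 rows.

10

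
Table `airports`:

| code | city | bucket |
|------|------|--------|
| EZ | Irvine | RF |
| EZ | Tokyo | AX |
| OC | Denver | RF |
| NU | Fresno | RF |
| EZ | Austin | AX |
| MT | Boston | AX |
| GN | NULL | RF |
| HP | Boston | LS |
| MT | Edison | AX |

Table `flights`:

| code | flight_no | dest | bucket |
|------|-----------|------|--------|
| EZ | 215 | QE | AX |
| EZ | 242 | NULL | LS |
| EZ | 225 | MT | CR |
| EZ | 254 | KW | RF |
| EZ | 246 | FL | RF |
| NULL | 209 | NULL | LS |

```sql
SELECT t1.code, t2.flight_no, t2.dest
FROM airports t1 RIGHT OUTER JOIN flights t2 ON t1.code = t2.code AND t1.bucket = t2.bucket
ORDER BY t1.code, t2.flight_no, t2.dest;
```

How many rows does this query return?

RIGHT JOIN keeps every row from `flights`; unmatched rows get NULL for `airports`'s columns.
Matching on t1.code = t2.code AND t1.bucket = t2.bucket. A NULL in a compared column never satisfies the condition.
Matched pairs: 4; unmatched t2 rows kept: 3.
Total: 4 matched + 3 padded = 7 rows.

7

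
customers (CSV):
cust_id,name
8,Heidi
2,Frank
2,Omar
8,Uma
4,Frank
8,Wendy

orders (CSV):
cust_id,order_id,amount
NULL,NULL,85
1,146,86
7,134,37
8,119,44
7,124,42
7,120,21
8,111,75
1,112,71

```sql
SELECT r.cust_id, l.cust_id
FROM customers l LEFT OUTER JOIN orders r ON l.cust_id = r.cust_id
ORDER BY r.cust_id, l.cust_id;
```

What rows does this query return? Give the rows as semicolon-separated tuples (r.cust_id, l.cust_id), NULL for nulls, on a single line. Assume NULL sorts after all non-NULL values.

(8, 8); (8, 8); (8, 8); (8, 8); (8, 8); (8, 8); (NULL, 2); (NULL, 2); (NULL, 4)

LEFT JOIN keeps every row from `customers`; unmatched rows get NULL for `orders`'s columns.
Matching on l.cust_id = r.cust_id. A NULL in a compared column never satisfies the condition.
- cust_id=8: 2 matching r row(s), so 2 row(s) emitted.
- cust_id=2: no r row matches, row kept with r columns NULL.
- cust_id=2: no r row matches, row kept with r columns NULL.
- cust_id=8: 2 matching r row(s), so 2 row(s) emitted.
- cust_id=4: no r row matches, row kept with r columns NULL.
- cust_id=8: 2 matching r row(s), so 2 row(s) emitted.
After projecting and ordering:
r.cust_id | l.cust_id
8 | 8
8 | 8
8 | 8
8 | 8
8 | 8
8 | 8
NULL | 2
NULL | 2
NULL | 4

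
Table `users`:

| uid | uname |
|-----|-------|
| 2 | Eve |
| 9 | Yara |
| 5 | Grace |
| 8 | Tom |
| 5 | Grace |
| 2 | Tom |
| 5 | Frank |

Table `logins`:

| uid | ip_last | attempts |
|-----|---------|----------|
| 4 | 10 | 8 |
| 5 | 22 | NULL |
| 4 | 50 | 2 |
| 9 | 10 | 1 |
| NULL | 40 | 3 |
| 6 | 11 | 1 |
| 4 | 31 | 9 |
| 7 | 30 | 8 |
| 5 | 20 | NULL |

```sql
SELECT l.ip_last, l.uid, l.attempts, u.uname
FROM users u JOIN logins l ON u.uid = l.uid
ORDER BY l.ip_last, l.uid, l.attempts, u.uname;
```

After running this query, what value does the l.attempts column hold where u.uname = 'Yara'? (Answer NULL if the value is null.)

INNER JOIN keeps only pairs where the ON condition holds.
Matching on u.uid = l.uid. A NULL in a compared column never satisfies the condition.
Matched pairs: 7.

1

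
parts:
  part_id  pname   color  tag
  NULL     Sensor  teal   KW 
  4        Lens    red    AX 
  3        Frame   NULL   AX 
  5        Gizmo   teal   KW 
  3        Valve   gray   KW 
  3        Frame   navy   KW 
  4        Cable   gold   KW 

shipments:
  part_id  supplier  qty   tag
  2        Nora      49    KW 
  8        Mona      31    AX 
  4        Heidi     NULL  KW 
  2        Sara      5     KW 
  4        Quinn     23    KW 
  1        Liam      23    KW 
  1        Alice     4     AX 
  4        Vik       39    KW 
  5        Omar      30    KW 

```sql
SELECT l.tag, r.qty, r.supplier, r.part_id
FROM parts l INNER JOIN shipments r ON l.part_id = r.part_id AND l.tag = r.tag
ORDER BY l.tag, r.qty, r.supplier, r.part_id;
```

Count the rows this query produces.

INNER JOIN keeps only pairs where the ON condition holds.
Matching on l.part_id = r.part_id AND l.tag = r.tag. A NULL in a compared column never satisfies the condition.
- part_id=NULL, tag=KW: no matching r row, dropped.
- part_id=4, tag=AX: no matching r row, dropped.
- part_id=3, tag=AX: no matching r row, dropped.
- part_id=5, tag=KW: 1 matching r row(s), so 1 row(s) emitted.
- part_id=3, tag=KW: no matching r row, dropped.
- part_id=3, tag=KW: no matching r row, dropped.
- part_id=4, tag=KW: 3 matching r row(s), so 3 row(s) emitted.
Total: 4 rows.

4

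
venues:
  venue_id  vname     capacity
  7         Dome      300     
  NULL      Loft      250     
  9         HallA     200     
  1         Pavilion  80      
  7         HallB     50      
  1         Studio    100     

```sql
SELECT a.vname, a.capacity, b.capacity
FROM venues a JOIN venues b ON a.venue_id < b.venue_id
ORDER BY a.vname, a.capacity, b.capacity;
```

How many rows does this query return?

INNER JOIN keeps only pairs where the ON condition holds.
Matching on a.venue_id < b.venue_id. A NULL in a compared column never satisfies the condition.
Matched pairs: 8.
Total: 8 rows.

8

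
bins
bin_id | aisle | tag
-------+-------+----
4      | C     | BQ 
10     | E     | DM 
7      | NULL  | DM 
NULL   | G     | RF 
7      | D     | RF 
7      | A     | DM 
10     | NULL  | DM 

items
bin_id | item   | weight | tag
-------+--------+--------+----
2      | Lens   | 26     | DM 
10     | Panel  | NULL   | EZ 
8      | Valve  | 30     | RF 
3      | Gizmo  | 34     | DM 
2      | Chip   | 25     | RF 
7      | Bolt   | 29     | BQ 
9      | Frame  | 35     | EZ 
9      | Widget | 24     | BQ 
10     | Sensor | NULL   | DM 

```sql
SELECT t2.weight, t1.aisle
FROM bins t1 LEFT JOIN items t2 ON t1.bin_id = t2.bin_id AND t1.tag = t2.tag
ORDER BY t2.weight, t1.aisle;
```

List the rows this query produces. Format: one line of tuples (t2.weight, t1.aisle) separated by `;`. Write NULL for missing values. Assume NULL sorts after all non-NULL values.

LEFT JOIN keeps every row from `bins`; unmatched rows get NULL for `items`'s columns.
Matching on t1.bin_id = t2.bin_id AND t1.tag = t2.tag. A NULL in a compared column never satisfies the condition.
- t1 row (bin_id=4, tag=BQ): no match → kept, t2 columns NULL.
- t1 row (bin_id=10, tag=DM): matches 1 t2 row(s) → 1 output row(s).
- t1 row (bin_id=7, tag=DM): no match → kept, t2 columns NULL.
- t1 row (bin_id=NULL, tag=RF): no match → kept, t2 columns NULL.
- t1 row (bin_id=7, tag=RF): no match → kept, t2 columns NULL.
- t1 row (bin_id=7, tag=DM): no match → kept, t2 columns NULL.
- t1 row (bin_id=10, tag=DM): matches 1 t2 row(s) → 1 output row(s).
After projecting and ordering:
t2.weight | t1.aisle
NULL | A
NULL | C
NULL | D
NULL | E
NULL | G
NULL | NULL
NULL | NULL

(NULL, A); (NULL, C); (NULL, D); (NULL, E); (NULL, G); (NULL, NULL); (NULL, NULL)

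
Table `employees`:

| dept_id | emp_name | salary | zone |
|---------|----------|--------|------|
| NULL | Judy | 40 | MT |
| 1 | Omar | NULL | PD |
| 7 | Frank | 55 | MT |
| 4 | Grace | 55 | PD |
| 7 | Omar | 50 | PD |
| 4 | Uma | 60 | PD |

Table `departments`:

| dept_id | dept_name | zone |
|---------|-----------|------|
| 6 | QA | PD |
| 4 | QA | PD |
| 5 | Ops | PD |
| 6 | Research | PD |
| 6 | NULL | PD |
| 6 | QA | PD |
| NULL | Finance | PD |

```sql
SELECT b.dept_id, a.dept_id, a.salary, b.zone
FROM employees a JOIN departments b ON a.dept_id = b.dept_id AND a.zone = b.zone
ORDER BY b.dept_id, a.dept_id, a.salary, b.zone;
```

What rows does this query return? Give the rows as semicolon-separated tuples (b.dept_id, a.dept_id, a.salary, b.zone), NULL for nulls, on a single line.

(4, 4, 55, PD); (4, 4, 60, PD)

INNER JOIN keeps only pairs where the ON condition holds.
Matching on a.dept_id = b.dept_id AND a.zone = b.zone. A NULL in a compared column never satisfies the condition.
Matched pairs: 2.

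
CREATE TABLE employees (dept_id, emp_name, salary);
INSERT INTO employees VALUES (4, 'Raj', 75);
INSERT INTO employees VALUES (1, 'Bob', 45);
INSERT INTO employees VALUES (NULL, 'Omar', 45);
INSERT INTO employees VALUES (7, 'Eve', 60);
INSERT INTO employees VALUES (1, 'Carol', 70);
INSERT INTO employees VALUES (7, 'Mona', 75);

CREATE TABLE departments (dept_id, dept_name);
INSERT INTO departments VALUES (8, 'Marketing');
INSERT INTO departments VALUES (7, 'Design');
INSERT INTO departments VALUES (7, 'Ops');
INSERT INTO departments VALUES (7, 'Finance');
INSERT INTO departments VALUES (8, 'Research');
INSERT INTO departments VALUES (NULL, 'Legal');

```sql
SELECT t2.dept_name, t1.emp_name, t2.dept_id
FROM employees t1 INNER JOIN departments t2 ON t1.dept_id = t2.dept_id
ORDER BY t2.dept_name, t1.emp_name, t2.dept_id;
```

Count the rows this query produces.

INNER JOIN keeps only pairs where the ON condition holds.
Matching on t1.dept_id = t2.dept_id. A NULL in a compared column never satisfies the condition.
- t1[0] dept_id=4 → no match; dropped.
- t1[1] dept_id=1 → no match; dropped.
- t1[2] dept_id=NULL → no match; dropped.
- t1[3] dept_id=7 → 3 match(es) in t2 → 3 row(s).
- t1[4] dept_id=1 → no match; dropped.
- t1[5] dept_id=7 → 3 match(es) in t2 → 3 row(s).
Total: 6 rows.

6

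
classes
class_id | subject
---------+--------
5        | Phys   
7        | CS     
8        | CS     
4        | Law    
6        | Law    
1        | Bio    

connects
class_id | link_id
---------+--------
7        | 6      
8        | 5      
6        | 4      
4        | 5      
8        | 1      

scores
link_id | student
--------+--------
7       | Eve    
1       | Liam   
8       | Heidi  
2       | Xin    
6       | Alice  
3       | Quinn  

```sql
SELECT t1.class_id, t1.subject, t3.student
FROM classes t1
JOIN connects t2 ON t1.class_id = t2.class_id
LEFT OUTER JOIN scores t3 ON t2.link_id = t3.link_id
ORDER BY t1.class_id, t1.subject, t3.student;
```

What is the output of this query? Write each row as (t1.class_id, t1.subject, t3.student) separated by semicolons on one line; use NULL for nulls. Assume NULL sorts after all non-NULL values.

(4, Law, NULL); (6, Law, NULL); (7, CS, Alice); (8, CS, Liam); (8, CS, NULL)

Joins associate left-to-right: classes INNER JOIN connects on class_id gives 5 intermediate row(s).
Then LEFT JOIN `scores t3` on link_id: each of those 5 rows is kept; rows whose t2.link_id has no match in t3 get NULL for t3's columns.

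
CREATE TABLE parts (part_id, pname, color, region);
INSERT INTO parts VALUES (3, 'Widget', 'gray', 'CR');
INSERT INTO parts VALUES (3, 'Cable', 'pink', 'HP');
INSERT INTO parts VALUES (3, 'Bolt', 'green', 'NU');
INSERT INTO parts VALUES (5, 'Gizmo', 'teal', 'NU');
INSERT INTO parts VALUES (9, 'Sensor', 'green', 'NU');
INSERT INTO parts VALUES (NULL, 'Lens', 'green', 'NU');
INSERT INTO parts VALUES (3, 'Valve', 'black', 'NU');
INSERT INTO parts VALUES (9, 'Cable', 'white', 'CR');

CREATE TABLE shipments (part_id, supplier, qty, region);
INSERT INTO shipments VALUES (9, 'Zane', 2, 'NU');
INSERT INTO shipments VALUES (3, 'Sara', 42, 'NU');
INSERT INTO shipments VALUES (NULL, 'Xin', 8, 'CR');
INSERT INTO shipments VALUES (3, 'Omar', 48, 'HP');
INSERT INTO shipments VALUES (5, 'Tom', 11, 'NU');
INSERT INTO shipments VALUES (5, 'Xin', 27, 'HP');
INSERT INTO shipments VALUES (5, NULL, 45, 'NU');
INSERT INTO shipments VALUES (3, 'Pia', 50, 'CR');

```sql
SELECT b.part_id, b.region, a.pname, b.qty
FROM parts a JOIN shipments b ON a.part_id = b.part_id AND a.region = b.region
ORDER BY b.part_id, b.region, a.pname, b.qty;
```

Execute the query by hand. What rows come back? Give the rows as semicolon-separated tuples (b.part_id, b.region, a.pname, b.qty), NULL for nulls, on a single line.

(3, CR, Widget, 50); (3, HP, Cable, 48); (3, NU, Bolt, 42); (3, NU, Valve, 42); (5, NU, Gizmo, 11); (5, NU, Gizmo, 45); (9, NU, Sensor, 2)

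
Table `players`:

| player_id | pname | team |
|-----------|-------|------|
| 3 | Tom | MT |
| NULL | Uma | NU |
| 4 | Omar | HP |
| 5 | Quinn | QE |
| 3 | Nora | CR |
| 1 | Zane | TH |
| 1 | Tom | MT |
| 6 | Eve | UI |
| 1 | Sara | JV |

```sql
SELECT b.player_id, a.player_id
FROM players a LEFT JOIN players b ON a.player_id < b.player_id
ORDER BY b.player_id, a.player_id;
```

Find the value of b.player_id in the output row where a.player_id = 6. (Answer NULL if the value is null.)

NULL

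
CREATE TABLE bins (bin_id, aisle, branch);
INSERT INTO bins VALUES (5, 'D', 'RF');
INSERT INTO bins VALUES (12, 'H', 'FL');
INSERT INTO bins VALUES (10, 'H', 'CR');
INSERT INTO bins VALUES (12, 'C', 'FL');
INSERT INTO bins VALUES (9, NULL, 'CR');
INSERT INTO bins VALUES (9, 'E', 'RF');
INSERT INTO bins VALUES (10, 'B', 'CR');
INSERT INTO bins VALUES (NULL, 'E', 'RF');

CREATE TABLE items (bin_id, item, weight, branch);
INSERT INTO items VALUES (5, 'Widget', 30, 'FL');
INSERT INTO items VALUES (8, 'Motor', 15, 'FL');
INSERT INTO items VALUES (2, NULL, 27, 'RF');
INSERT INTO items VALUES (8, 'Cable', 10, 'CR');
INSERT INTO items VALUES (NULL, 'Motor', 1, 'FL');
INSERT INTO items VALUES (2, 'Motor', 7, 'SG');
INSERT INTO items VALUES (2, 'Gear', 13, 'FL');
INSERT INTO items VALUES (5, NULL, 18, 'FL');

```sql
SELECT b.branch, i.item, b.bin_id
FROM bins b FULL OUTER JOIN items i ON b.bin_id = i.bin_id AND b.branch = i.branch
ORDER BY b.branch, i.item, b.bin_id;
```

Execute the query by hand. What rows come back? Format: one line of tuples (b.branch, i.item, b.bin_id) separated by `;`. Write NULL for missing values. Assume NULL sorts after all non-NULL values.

(CR, NULL, 9); (CR, NULL, 10); (CR, NULL, 10); (FL, NULL, 12); (FL, NULL, 12); (RF, NULL, 5); (RF, NULL, 9); (RF, NULL, NULL); (NULL, Cable, NULL); (NULL, Gear, NULL); (NULL, Motor, NULL); (NULL, Motor, NULL); (NULL, Motor, NULL); (NULL, Widget, NULL); (NULL, NULL, NULL); (NULL, NULL, NULL)

FULL OUTER JOIN keeps every row from both sides; unmatched rows get NULL for the other side's columns.
Matching on b.bin_id = i.bin_id AND b.branch = i.branch. A NULL in a compared column never satisfies the condition.
Matched pairs: 0; unmatched b rows kept: 8; unmatched i rows kept: 8.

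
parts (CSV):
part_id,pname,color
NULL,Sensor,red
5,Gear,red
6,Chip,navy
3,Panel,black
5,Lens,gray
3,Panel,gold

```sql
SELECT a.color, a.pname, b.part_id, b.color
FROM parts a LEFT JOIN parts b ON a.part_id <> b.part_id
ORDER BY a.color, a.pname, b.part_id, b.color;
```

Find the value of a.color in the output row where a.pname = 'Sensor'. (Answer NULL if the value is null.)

red

LEFT JOIN keeps every row from `parts a`; unmatched rows get NULL for `parts b`'s columns.
Matching on a.part_id <> b.part_id. A NULL in a compared column never satisfies the condition.
Matched pairs: 16; unmatched a rows kept: 1.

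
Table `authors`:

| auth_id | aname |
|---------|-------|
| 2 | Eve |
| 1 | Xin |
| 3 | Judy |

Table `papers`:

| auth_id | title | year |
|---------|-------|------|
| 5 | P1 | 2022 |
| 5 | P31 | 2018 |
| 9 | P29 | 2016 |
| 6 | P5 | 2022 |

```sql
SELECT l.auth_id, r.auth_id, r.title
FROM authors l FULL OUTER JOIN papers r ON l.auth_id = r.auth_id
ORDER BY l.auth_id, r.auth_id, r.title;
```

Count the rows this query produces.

7

FULL OUTER JOIN keeps every row from both sides; unmatched rows get NULL for the other side's columns.
Matching on l.auth_id = r.auth_id.
- l[0] auth_id=2 → no match; kept with NULLs on the r side.
- l[1] auth_id=1 → no match; kept with NULLs on the r side.
- l[2] auth_id=3 → no match; kept with NULLs on the r side.
- 4 row(s) from r found no l partner → padded with NULL.
Total: 0 matched + 7 padded = 7 rows.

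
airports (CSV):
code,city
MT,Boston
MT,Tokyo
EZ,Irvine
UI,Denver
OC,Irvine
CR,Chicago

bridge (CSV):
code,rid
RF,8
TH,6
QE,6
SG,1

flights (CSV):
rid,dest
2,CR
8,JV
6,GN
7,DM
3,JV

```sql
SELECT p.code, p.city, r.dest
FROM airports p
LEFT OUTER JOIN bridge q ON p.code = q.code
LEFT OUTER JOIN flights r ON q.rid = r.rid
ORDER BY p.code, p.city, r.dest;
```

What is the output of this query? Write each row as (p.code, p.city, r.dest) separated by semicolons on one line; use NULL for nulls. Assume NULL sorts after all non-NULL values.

(CR, Chicago, NULL); (EZ, Irvine, NULL); (MT, Boston, NULL); (MT, Tokyo, NULL); (OC, Irvine, NULL); (UI, Denver, NULL)

Joins associate left-to-right: airports LEFT JOIN bridge on code gives 6 intermediate row(s).
Then LEFT JOIN `flights r` on rid: each of those 6 rows is kept; rows whose q.rid has no match in r get NULL for r's columns.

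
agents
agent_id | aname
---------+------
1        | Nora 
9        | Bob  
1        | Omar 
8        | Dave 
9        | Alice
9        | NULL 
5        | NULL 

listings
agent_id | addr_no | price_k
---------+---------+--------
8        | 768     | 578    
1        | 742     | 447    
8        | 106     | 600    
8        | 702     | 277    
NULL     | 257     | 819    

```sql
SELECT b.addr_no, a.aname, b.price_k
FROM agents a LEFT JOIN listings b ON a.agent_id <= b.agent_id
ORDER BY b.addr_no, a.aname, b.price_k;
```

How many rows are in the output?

LEFT JOIN keeps every row from `agents`; unmatched rows get NULL for `listings`'s columns.
Matching on a.agent_id <= b.agent_id. A NULL in a compared column never satisfies the condition.
Matched pairs: 14; unmatched a rows kept: 3.
Total: 14 matched + 3 padded = 17 rows.

17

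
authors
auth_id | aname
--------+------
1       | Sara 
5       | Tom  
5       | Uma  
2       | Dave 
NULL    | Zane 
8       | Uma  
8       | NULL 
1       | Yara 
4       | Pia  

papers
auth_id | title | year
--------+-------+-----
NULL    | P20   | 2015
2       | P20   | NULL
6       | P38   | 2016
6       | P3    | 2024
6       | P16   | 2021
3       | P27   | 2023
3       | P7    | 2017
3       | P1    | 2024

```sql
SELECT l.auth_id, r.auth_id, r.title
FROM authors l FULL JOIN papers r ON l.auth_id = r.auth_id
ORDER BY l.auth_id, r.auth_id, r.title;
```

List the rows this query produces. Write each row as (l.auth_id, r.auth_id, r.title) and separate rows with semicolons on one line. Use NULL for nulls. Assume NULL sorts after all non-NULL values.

FULL OUTER JOIN keeps every row from both sides; unmatched rows get NULL for the other side's columns.
Matching on l.auth_id = r.auth_id. A NULL in a compared column never satisfies the condition.
Matched pairs: 1; unmatched l rows kept: 8; unmatched r rows kept: 7.

(1, NULL, NULL); (1, NULL, NULL); (2, 2, P20); (4, NULL, NULL); (5, NULL, NULL); (5, NULL, NULL); (8, NULL, NULL); (8, NULL, NULL); (NULL, 3, P1); (NULL, 3, P27); (NULL, 3, P7); (NULL, 6, P16); (NULL, 6, P3); (NULL, 6, P38); (NULL, NULL, P20); (NULL, NULL, NULL)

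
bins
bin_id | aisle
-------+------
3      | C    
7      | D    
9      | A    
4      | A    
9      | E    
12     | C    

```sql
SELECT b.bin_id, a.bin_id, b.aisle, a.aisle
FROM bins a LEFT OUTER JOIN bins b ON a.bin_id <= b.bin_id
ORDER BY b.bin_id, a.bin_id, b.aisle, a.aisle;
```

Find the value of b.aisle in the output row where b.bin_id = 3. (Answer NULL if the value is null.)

LEFT JOIN keeps every row from `bins a`; unmatched rows get NULL for `bins b`'s columns.
Matching on a.bin_id <= b.bin_id.
- a[0] bin_id=3 → 6 match(es) in b → 6 row(s).
- a[1] bin_id=7 → 4 match(es) in b → 4 row(s).
- a[2] bin_id=9 → 3 match(es) in b → 3 row(s).
- a[3] bin_id=4 → 5 match(es) in b → 5 row(s).
- a[4] bin_id=9 → 3 match(es) in b → 3 row(s).
- a[5] bin_id=12 → 1 match(es) in b → 1 row(s).

C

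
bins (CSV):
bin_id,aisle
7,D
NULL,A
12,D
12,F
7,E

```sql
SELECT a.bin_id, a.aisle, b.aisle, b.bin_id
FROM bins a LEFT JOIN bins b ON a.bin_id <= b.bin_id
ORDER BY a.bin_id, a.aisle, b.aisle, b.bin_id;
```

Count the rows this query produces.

13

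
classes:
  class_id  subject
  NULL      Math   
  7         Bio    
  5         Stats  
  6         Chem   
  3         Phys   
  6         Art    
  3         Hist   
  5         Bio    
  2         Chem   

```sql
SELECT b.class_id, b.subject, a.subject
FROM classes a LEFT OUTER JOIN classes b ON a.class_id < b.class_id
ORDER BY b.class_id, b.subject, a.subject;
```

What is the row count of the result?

LEFT JOIN keeps every row from `classes a`; unmatched rows get NULL for `classes b`'s columns.
Matching on a.class_id < b.class_id. A NULL in a compared column never satisfies the condition.
Matched pairs: 25; unmatched a rows kept: 2.
Total: 25 matched + 2 padded = 27 rows.

27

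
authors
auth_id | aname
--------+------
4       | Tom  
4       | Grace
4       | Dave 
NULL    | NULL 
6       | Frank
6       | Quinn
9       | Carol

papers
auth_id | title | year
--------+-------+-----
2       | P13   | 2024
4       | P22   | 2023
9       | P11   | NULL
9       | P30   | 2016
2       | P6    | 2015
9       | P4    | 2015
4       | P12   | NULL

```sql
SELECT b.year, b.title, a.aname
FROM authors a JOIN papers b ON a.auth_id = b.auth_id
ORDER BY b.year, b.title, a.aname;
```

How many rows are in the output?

INNER JOIN keeps only pairs where the ON condition holds.
Matching on a.auth_id = b.auth_id. A NULL in a compared column never satisfies the condition.
Matched pairs: 9.
Total: 9 rows.

9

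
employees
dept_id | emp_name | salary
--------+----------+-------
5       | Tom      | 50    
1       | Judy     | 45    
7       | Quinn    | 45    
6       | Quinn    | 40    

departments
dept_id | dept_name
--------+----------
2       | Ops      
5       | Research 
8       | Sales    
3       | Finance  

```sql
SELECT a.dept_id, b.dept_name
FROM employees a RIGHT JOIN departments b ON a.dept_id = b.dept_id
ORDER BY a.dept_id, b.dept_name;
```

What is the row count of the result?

4

RIGHT JOIN keeps every row from `departments`; unmatched rows get NULL for `employees`'s columns.
Matching on a.dept_id = b.dept_id.
Matched pairs: 1; unmatched b rows kept: 3.
Total: 1 matched + 3 padded = 4 rows.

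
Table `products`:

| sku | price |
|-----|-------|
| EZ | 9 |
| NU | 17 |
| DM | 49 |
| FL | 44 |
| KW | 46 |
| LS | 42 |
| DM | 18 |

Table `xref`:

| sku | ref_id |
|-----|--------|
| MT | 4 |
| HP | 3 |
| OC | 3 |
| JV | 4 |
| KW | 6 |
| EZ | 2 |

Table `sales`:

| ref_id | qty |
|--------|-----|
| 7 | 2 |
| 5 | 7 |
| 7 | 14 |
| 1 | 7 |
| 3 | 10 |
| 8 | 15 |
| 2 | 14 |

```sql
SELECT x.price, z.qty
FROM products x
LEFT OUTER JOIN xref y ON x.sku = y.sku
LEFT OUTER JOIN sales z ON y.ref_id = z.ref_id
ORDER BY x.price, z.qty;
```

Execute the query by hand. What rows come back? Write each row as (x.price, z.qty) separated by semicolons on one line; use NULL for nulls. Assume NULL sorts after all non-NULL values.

(9, 14); (17, NULL); (18, NULL); (42, NULL); (44, NULL); (46, NULL); (49, NULL)

Step 1 — x LEFT JOIN y on sku → 7 row(s).
Then LEFT JOIN `sales z` on ref_id: each of those 7 rows is kept; rows whose y.ref_id has no match in z get NULL for z's columns.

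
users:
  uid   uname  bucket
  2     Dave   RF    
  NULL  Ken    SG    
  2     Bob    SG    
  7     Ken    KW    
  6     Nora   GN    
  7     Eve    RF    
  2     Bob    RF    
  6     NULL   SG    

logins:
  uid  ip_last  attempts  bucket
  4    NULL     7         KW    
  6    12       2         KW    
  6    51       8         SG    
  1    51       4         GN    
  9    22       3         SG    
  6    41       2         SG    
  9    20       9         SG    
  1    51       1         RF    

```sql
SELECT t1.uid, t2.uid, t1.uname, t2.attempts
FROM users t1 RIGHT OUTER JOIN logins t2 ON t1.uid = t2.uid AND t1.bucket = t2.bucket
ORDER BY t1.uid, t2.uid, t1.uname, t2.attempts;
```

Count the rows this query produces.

8

RIGHT JOIN keeps every row from `logins`; unmatched rows get NULL for `users`'s columns.
Matching on t1.uid = t2.uid AND t1.bucket = t2.bucket. A NULL in a compared column never satisfies the condition.
- uid=2, bucket=RF: no matching t2 row.
- uid=NULL, bucket=SG: no matching t2 row.
- uid=2, bucket=SG: no matching t2 row.
- uid=7, bucket=KW: no matching t2 row.
- uid=6, bucket=GN: no matching t2 row.
- uid=7, bucket=RF: no matching t2 row.
- uid=2, bucket=RF: no matching t2 row.
- uid=6, bucket=SG: 2 matching t2 row(s), so 2 row(s) emitted.
- 6 row(s) from t2 found no t1 partner → padded with NULL.
Total: 2 matched + 6 padded = 8 rows.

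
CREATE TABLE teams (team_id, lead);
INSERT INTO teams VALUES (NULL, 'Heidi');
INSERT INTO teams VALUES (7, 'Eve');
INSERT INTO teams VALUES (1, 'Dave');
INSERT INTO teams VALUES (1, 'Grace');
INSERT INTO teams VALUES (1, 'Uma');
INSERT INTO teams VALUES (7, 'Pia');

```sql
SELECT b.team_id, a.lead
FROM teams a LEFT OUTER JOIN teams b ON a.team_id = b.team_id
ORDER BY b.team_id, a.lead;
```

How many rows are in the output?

14

LEFT JOIN keeps every row from `teams a`; unmatched rows get NULL for `teams b`'s columns.
Matching on a.team_id = b.team_id. A NULL in a compared column never satisfies the condition.
- a row (team_id=NULL): no match → kept, b columns NULL.
- a row (team_id=7): matches 2 b row(s) → 2 output row(s).
- a row (team_id=1): matches 3 b row(s) → 3 output row(s).
- a row (team_id=1): matches 3 b row(s) → 3 output row(s).
- a row (team_id=1): matches 3 b row(s) → 3 output row(s).
- a row (team_id=7): matches 2 b row(s) → 2 output row(s).
Total: 13 matched + 1 padded = 14 rows.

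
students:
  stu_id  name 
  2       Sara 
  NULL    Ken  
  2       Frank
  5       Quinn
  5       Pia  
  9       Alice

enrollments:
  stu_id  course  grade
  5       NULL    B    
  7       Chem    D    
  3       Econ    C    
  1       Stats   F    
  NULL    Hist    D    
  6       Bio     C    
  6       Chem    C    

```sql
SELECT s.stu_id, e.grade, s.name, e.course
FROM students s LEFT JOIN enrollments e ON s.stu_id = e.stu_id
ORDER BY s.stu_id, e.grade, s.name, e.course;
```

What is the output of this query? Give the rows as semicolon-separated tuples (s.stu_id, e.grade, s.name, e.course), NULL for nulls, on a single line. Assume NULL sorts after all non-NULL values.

(2, NULL, Frank, NULL); (2, NULL, Sara, NULL); (5, B, Pia, NULL); (5, B, Quinn, NULL); (9, NULL, Alice, NULL); (NULL, NULL, Ken, NULL)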